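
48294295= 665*72623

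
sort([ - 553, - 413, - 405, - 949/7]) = [ - 553, - 413,-405, - 949/7 ]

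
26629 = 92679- 66050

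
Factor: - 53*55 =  - 2915 = - 5^1*11^1*53^1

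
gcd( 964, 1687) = 241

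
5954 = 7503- 1549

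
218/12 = 18 + 1/6 = 18.17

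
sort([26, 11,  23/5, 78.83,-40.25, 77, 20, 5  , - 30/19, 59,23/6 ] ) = [-40.25, - 30/19, 23/6 , 23/5 , 5 , 11,20,26, 59, 77, 78.83]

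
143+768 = 911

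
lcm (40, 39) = 1560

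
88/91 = 88/91 = 0.97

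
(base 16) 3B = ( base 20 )2J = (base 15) 3E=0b111011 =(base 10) 59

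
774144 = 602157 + 171987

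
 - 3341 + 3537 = 196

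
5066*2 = 10132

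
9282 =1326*7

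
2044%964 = 116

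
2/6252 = 1/3126=0.00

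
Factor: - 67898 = - 2^1 * 17^1*1997^1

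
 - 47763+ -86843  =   - 134606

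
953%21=8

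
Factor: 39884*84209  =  2^2*13^2*59^1*107^1*787^1 = 3358591756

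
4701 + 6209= 10910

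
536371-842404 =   -  306033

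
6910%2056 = 742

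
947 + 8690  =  9637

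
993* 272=270096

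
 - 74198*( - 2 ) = 148396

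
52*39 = 2028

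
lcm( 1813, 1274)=47138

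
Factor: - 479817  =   - 3^3  *13^1*1367^1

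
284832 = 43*6624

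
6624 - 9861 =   -  3237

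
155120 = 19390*8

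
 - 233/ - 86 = 233/86 = 2.71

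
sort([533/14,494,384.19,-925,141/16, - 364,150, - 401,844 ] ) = [-925, - 401, - 364 , 141/16,533/14, 150,  384.19,494, 844] 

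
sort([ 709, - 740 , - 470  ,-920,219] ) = [ - 920,-740 , - 470,219,709]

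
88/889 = 88/889 = 0.10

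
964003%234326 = 26699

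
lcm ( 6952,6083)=48664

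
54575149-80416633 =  - 25841484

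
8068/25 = 322+ 18/25=322.72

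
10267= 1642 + 8625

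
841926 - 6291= 835635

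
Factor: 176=2^4*11^1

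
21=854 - 833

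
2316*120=277920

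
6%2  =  0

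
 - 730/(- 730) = 1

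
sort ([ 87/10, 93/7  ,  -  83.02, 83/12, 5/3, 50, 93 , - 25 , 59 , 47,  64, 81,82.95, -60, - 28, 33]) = [ - 83.02, - 60, - 28, - 25,5/3, 83/12,87/10,  93/7,33,47,  50,  59, 64,81,  82.95 , 93]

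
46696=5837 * 8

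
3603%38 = 31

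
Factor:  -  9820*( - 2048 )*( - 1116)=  - 22444277760 = - 2^15*3^2 * 5^1*31^1*491^1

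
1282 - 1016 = 266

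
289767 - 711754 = - 421987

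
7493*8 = 59944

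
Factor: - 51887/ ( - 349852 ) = 2^( - 2 )*11^1*53^1*89^1*149^( - 1) * 587^(-1 ) 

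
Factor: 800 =2^5*5^2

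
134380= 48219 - -86161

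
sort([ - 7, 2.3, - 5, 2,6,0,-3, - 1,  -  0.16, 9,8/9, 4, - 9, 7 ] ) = [ - 9, - 7, - 5, - 3, - 1 , - 0.16,0,8/9,  2, 2.3 , 4 , 6, 7 , 9 ]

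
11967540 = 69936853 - 57969313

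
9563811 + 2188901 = 11752712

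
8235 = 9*915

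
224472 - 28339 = 196133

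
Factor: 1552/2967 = 2^4*3^(-1 )* 23^(-1)*43^ (-1 )*97^1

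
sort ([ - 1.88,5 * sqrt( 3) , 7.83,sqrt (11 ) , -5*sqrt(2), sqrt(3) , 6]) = [ - 5*sqrt(2 ) , - 1.88, sqrt(3 ),  sqrt( 11), 6, 7.83,5*sqrt (3 ) ] 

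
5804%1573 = 1085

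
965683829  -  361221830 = 604461999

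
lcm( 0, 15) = 0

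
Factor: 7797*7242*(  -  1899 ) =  - 107228694726 = - 2^1*3^4*17^1*23^1*71^1*113^1*211^1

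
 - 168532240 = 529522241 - 698054481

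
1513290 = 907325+605965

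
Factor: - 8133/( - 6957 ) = 2711/2319 = 3^ ( - 1)* 773^( - 1)*2711^1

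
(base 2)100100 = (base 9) 40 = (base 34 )12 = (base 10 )36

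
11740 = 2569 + 9171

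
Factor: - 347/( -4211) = 347^1*4211^( - 1 ) 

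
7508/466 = 16 + 26/233=16.11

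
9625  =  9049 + 576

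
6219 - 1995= 4224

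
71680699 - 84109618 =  -12428919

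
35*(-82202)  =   -2877070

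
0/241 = 0 = 0.00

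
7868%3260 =1348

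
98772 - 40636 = 58136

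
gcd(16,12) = 4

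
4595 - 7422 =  - 2827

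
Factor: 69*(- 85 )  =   - 5865  =  - 3^1*5^1 *17^1 *23^1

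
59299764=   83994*706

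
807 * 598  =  482586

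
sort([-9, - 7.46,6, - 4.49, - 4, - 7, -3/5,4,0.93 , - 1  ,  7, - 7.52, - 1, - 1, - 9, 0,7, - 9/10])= [ - 9, - 9, - 7.52, - 7.46, - 7, - 4.49, - 4, - 1,-1, - 1, -9/10, - 3/5, 0, 0.93,4, 6, 7, 7 ] 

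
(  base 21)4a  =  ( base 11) 86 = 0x5e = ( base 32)2u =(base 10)94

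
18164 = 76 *239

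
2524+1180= 3704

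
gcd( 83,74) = 1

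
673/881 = 673/881 = 0.76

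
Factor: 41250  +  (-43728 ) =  - 2^1*3^1  *  7^1*59^1= - 2478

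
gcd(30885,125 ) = 5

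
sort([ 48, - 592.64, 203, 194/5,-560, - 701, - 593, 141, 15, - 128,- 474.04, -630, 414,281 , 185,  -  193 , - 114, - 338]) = [ - 701, - 630, - 593, - 592.64, - 560,-474.04,-338,-193, - 128,-114, 15 , 194/5, 48 , 141, 185, 203, 281, 414]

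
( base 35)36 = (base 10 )111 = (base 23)4J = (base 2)1101111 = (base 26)47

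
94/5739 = 94/5739 = 0.02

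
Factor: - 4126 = -2^1*2063^1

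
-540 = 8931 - 9471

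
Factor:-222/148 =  - 2^ ( - 1)* 3^1 = - 3/2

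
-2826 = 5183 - 8009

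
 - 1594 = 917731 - 919325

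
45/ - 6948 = -5/772 = - 0.01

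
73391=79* 929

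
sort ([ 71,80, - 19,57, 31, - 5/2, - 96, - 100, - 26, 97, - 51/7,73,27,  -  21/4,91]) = [ - 100, - 96 , - 26 , -19, - 51/7,  -  21/4, - 5/2, 27 , 31 , 57, 71,73,80,91,  97 ] 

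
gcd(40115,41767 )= 1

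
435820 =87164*5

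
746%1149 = 746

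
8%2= 0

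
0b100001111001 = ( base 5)32134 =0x879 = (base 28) 2LD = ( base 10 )2169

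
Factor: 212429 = 7^1 * 30347^1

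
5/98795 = 1/19759 = 0.00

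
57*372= 21204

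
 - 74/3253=-74/3253= - 0.02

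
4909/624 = 4909/624 = 7.87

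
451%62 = 17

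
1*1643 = 1643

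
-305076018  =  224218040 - 529294058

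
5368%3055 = 2313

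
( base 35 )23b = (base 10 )2566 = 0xA06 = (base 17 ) 8eg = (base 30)2PG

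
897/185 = 4  +  157/185 = 4.85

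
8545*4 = 34180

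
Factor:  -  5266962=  -2^1*3^2 * 31^1*9439^1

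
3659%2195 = 1464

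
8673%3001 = 2671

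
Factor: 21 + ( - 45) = -24 = - 2^3*3^1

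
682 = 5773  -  5091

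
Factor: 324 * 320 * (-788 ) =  - 2^10*3^4*5^1*197^1 = -  81699840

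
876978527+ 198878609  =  1075857136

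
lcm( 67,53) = 3551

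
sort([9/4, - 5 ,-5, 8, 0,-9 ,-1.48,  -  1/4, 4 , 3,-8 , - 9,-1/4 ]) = [-9, - 9, -8 , - 5, -5, - 1.48,-1/4, -1/4, 0, 9/4,3,  4,8]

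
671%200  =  71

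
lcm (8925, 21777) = 544425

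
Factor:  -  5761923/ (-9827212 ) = 2^( - 2)*3^1*29^1*103^1*643^1*2456803^( - 1)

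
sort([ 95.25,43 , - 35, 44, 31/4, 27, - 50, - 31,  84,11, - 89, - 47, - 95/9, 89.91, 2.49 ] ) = [ - 89, - 50, - 47, - 35, - 31, - 95/9,  2.49, 31/4,11, 27,43,  44, 84, 89.91, 95.25]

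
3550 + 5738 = 9288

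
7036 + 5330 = 12366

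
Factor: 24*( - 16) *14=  - 2^8*3^1*7^1 = - 5376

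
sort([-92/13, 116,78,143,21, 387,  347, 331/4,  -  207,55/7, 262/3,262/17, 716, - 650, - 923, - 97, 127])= [ - 923, - 650 , - 207, - 97, - 92/13, 55/7, 262/17, 21, 78, 331/4, 262/3,116, 127, 143, 347,387,716 ]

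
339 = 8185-7846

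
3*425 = 1275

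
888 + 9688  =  10576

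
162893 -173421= -10528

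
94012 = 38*2474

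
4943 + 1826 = 6769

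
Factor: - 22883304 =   -  2^3*3^1*103^1*9257^1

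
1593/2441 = 1593/2441 = 0.65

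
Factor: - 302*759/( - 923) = 2^1*3^1*11^1*13^ ( - 1) * 23^1*71^( - 1 )* 151^1 = 229218/923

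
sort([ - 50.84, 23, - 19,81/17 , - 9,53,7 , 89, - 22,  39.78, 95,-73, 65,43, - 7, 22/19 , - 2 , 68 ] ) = [ - 73, - 50.84,  -  22 , - 19, - 9, - 7, - 2 , 22/19,  81/17,7,  23,39.78,43, 53, 65,68 , 89,  95 ] 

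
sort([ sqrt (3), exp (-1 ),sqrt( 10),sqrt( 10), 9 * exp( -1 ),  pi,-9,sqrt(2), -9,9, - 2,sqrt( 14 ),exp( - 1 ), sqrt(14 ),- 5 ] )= [ - 9,- 9,  -  5,-2,  exp( - 1 ), exp ( -1 ) , sqrt( 2),sqrt(3) , pi,sqrt( 10), sqrt(10),9*exp( - 1),sqrt( 14), sqrt( 14 ) , 9 ] 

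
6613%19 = 1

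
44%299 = 44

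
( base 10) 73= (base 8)111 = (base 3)2201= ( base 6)201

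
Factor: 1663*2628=2^2 *3^2* 73^1 *1663^1 = 4370364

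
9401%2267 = 333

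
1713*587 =1005531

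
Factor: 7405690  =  2^1 * 5^1 * 53^1*89^1*157^1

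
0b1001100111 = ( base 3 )211210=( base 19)1D7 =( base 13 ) 384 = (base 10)615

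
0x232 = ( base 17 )1G1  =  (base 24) na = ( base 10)562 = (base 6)2334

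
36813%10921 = 4050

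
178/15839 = 178/15839 = 0.01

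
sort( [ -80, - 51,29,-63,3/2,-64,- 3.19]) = [ - 80, - 64, - 63, - 51, - 3.19 , 3/2 , 29 ]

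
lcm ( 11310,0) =0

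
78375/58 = 1351+17/58 = 1351.29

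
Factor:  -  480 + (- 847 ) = - 1327 = - 1327^1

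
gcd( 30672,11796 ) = 12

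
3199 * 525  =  1679475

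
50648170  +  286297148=336945318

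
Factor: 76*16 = 2^6*19^1=1216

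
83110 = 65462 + 17648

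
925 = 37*25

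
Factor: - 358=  - 2^1*179^1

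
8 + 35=43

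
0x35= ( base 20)2d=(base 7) 104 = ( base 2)110101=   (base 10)53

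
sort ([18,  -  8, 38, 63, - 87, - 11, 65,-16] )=[ - 87,-16,-11,-8,18,38,63, 65 ]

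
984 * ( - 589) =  - 579576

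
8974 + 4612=13586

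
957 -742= 215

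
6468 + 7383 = 13851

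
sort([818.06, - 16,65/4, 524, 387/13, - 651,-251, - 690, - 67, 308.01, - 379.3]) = [ - 690, - 651,-379.3, - 251,-67, - 16, 65/4,  387/13, 308.01,524, 818.06 ] 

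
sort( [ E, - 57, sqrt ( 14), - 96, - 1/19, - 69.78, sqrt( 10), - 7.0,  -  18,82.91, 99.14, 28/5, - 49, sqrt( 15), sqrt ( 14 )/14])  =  [  -  96 ,-69.78,  -  57,  -  49, - 18, - 7.0 ,  -  1/19,  sqrt( 14) /14, E,sqrt(10),sqrt( 14), sqrt( 15),  28/5,82.91,99.14 ] 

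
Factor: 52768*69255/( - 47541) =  - 2^5 * 3^5*5^1*13^ ( - 1 )*17^1* 19^1*23^( - 1 )*53^( - 1)*97^1 =-  1218149280/15847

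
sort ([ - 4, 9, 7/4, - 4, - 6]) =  [  -  6, - 4, - 4, 7/4, 9]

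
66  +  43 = 109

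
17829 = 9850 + 7979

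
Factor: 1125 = 3^2*5^3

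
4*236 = 944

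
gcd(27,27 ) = 27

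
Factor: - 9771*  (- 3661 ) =3^1*7^1*523^1*3257^1 = 35771631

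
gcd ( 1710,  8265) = 285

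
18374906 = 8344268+10030638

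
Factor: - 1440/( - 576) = 5/2 =2^(-1)*5^1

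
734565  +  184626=919191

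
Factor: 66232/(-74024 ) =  - 17^1*19^( - 1)=- 17/19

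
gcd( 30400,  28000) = 800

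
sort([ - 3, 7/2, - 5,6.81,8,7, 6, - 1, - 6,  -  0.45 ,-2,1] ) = [-6, - 5, - 3, - 2, - 1, - 0.45,1, 7/2, 6, 6.81,7, 8 ] 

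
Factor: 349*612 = 213588 = 2^2*3^2*17^1*349^1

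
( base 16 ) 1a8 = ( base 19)136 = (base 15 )1D4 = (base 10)424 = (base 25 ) go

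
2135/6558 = 2135/6558 =0.33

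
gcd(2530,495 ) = 55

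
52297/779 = 67 + 104/779= 67.13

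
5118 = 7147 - 2029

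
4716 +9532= 14248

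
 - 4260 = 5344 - 9604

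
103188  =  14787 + 88401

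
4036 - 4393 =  - 357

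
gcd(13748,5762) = 2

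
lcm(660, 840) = 9240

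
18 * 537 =9666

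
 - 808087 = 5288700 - 6096787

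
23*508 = 11684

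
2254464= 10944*206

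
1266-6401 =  - 5135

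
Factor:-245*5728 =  - 2^5*5^1 * 7^2*179^1 =-1403360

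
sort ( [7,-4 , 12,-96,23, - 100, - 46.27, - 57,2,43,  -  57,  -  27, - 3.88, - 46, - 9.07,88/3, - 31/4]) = [ - 100, - 96, - 57, - 57, - 46.27, - 46, - 27, - 9.07  , - 31/4, - 4, - 3.88,2 , 7,  12, 23,88/3,  43 ]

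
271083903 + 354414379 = 625498282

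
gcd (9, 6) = 3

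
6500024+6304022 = 12804046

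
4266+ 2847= 7113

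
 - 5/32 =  - 1 + 27/32 = - 0.16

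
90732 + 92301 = 183033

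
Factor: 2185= 5^1*19^1*23^1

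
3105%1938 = 1167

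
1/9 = 1/9 = 0.11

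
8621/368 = 8621/368 = 23.43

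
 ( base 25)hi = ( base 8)673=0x1BB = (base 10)443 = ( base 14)239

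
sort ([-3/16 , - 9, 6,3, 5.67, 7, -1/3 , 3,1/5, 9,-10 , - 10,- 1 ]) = [ - 10,-10, - 9, - 1,-1/3, -3/16 , 1/5,3 , 3, 5.67, 6 , 7, 9 ] 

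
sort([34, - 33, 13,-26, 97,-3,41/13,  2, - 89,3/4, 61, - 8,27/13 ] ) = [ - 89,- 33,-26, - 8, - 3,3/4, 2,27/13,41/13,13, 34, 61, 97]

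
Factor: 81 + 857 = 2^1*7^1*67^1 =938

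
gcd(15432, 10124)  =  4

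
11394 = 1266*9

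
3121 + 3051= 6172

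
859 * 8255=7091045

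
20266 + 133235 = 153501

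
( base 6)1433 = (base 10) 381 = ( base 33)BI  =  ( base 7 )1053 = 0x17d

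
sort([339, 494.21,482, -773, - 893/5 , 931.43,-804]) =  [ - 804, - 773, - 893/5, 339,482, 494.21  ,  931.43 ]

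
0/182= 0=0.00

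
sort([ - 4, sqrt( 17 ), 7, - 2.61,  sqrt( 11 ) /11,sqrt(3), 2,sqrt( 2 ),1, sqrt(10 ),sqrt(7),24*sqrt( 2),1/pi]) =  [ - 4,- 2.61, sqrt(11) /11,1/pi,1,sqrt(2),sqrt(3) , 2,sqrt(7),  sqrt(10 ),  sqrt(17 ),7,  24*sqrt(2 )] 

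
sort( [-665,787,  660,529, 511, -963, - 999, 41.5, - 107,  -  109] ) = [ - 999,  -  963,-665, - 109, - 107,41.5,511, 529,660, 787]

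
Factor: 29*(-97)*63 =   -  3^2*7^1*29^1 * 97^1 = - 177219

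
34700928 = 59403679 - 24702751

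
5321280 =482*11040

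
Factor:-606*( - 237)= 143622 = 2^1*3^2*  79^1 *101^1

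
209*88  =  18392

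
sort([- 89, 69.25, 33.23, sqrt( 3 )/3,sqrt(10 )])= [- 89 , sqrt(3 ) /3, sqrt( 10), 33.23, 69.25]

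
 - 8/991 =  - 1 + 983/991 = -  0.01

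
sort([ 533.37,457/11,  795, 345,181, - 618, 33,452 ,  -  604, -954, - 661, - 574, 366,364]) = [ - 954, - 661, - 618,-604, - 574, 33, 457/11,181,345,364,366,452,533.37,795]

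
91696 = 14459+77237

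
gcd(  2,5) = 1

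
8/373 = 8/373 =0.02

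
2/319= 2/319 = 0.01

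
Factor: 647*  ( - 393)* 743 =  - 3^1*131^1 * 647^1 * 743^1 = -188923353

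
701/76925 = 701/76925 = 0.01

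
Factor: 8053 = 8053^1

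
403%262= 141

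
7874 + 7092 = 14966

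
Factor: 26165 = 5^1*5233^1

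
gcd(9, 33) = 3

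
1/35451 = 1/35451   =  0.00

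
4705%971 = 821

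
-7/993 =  - 1 + 986/993 = - 0.01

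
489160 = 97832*5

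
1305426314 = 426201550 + 879224764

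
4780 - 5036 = - 256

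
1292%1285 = 7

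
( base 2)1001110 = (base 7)141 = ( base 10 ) 78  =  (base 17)4A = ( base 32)2e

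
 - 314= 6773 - 7087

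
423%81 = 18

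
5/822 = 5/822 = 0.01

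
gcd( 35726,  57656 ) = 2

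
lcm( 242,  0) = 0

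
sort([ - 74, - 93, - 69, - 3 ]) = [ - 93, - 74, - 69 ,-3 ] 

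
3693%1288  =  1117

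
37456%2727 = 2005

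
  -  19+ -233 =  - 252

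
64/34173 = 64/34173 =0.00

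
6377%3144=89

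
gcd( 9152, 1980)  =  44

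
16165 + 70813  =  86978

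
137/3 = 45+2/3  =  45.67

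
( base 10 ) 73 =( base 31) 2B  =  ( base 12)61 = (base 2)1001001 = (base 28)2h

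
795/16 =49 + 11/16 = 49.69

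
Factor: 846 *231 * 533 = 104162058=2^1*3^3 * 7^1*11^1 * 13^1*41^1*47^1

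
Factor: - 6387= - 3^1 * 2129^1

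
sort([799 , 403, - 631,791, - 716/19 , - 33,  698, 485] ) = [ - 631, - 716/19, - 33, 403,  485, 698,791,799] 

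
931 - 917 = 14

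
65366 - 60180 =5186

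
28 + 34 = 62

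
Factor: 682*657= 448074  =  2^1*3^2 *11^1*31^1*73^1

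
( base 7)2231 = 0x326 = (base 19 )248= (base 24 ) 19e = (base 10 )806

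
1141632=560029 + 581603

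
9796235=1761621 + 8034614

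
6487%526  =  175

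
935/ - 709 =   -  935/709 = - 1.32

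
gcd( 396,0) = 396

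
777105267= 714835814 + 62269453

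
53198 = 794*67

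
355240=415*856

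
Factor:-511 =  - 7^1*73^1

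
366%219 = 147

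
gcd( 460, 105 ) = 5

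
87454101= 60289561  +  27164540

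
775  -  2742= - 1967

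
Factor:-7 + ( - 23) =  - 2^1*3^1*5^1= - 30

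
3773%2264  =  1509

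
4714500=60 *78575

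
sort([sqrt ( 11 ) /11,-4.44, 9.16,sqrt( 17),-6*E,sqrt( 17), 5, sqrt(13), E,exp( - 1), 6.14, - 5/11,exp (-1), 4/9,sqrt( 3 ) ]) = [ - 6*E, - 4.44, - 5/11, sqrt( 11)/11, exp(-1), exp ( - 1 ),4/9, sqrt( 3 ), E,  sqrt( 13), sqrt(17),sqrt( 17), 5, 6.14, 9.16] 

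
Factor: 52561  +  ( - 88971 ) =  - 36410 = - 2^1 *5^1  *11^1*331^1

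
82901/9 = 82901/9 = 9211.22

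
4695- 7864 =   -  3169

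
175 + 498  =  673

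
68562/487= 68562/487 = 140.78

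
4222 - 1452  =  2770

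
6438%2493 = 1452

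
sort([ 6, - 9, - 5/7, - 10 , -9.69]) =[  -  10, - 9.69, -9,-5/7,6]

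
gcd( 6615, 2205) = 2205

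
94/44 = 47/22 = 2.14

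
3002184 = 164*18306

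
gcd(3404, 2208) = 92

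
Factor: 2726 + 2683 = 5409 =3^2*601^1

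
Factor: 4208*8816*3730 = 2^9 * 5^1*19^1 *29^1*263^1*373^1 = 138374525440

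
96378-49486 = 46892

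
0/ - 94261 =0/1 = - 0.00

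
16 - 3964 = - 3948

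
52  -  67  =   - 15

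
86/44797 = 86/44797 = 0.00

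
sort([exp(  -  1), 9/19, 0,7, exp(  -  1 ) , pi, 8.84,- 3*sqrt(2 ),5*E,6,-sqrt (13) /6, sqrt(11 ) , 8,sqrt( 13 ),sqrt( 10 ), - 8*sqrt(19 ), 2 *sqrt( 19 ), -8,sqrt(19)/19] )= [ - 8*sqrt( 19), - 8, -3*sqrt(2) , - sqrt(13 )/6, 0,sqrt(19 )/19 , exp(-1), exp( - 1), 9/19,pi, sqrt(10 ),  sqrt ( 11 ),sqrt (13),6,  7,  8, 2*sqrt(19), 8.84,  5  *E]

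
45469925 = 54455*835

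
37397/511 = 73+94/511 = 73.18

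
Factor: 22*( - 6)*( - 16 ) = 2112  =  2^6*3^1*11^1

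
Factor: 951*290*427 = 117762330 = 2^1*3^1*5^1*7^1* 29^1*61^1*317^1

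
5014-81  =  4933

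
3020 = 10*302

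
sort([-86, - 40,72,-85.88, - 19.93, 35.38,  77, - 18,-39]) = [ - 86,-85.88, - 40, - 39, - 19.93, - 18,  35.38,72,  77 ] 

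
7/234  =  7/234 =0.03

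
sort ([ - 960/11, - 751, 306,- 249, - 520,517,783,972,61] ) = [ - 751, - 520, - 249,- 960/11,  61,306,  517,783, 972]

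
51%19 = 13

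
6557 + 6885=13442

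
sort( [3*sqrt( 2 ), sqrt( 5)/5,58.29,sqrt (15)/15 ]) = [ sqrt(15 ) /15, sqrt (5 )/5, 3 * sqrt( 2), 58.29 ] 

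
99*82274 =8145126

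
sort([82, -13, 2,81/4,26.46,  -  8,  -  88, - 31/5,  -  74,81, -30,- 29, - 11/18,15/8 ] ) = [ - 88, - 74, - 30, - 29, - 13, - 8, - 31/5,  -  11/18, 15/8,2, 81/4,26.46,81,82]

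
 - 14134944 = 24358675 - 38493619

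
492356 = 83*5932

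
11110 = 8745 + 2365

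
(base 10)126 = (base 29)4a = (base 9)150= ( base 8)176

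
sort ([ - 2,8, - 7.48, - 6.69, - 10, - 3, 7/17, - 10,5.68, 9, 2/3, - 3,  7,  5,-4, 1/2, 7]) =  [  -  10, - 10, - 7.48, - 6.69, - 4, - 3, - 3,-2,  7/17, 1/2,  2/3,5, 5.68,7, 7,8, 9] 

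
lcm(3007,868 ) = 84196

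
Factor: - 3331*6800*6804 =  - 154116043200 = - 2^6*3^5*5^2*7^1*17^1*3331^1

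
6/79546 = 3/39773 = 0.00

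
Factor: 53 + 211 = 264=2^3 * 3^1*11^1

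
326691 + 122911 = 449602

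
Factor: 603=3^2*67^1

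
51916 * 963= 49995108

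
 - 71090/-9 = 71090/9 = 7898.89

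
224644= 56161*4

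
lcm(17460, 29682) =296820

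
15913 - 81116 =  - 65203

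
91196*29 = 2644684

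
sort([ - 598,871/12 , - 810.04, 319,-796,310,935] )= [  -  810.04,-796,  -  598 , 871/12,310,319 , 935 ] 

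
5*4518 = 22590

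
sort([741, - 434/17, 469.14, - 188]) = [-188, - 434/17, 469.14,741 ]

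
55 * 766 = 42130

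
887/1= 887 = 887.00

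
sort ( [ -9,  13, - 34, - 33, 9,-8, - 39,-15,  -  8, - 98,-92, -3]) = [-98, - 92 , - 39, - 34,-33, - 15, -9, - 8,-8, - 3,9, 13]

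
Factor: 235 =5^1*47^1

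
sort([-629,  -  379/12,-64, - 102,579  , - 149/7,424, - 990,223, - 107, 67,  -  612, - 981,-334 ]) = [- 990 ,-981 , - 629  , - 612 , - 334,-107,  -  102,-64,-379/12, - 149/7,67, 223, 424,579 ] 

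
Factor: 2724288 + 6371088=9095376 = 2^4*3^1*19^1*9973^1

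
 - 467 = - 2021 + 1554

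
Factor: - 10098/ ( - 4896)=33/16  =  2^(- 4)*3^1*11^1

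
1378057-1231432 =146625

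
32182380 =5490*5862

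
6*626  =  3756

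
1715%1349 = 366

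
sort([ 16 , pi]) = [pi, 16]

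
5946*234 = 1391364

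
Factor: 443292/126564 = 697/199 = 17^1*41^1*199^(-1)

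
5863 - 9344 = -3481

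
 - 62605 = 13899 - 76504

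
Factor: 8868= 2^2 * 3^1*739^1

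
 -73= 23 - 96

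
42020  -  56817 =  - 14797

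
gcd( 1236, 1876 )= 4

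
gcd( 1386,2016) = 126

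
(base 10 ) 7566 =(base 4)1312032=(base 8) 16616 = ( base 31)7r2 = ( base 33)6v9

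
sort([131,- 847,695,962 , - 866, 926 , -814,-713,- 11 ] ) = [ - 866, - 847,-814,  -  713,  -  11, 131, 695,926, 962 ]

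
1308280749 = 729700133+578580616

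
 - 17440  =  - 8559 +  - 8881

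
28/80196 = 7/20049 = 0.00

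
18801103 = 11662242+7138861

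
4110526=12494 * 329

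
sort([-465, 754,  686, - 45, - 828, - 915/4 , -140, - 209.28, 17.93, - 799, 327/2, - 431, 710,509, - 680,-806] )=[-828, - 806, - 799, - 680,-465,  -  431, - 915/4,-209.28, -140, - 45,17.93,327/2, 509, 686, 710, 754]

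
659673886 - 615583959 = 44089927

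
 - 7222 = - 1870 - 5352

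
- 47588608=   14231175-61819783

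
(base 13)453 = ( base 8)1350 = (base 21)1e9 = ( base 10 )744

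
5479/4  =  1369 + 3/4 = 1369.75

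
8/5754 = 4/2877 = 0.00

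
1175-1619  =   - 444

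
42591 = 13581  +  29010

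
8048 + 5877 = 13925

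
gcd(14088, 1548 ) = 12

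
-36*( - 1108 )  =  39888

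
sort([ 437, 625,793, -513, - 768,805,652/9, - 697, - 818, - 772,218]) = [ - 818, - 772, - 768, - 697, - 513,652/9,218,437,  625, 793,805]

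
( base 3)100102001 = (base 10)6859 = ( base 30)7IJ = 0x1acb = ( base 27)9B1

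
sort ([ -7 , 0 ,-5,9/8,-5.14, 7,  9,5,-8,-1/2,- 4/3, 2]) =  [ - 8, - 7 , - 5.14,-5,-4/3,-1/2, 0, 9/8 , 2, 5, 7, 9]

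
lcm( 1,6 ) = 6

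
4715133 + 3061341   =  7776474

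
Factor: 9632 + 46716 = 2^2*14087^1 = 56348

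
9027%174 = 153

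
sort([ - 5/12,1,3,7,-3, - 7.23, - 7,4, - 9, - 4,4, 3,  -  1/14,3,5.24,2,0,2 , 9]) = [ - 9, - 7.23, - 7,-4 ,-3 ,-5/12, - 1/14, 0,1, 2,2,3,3,3,  4,4, 5.24,7,9]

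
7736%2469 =329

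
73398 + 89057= 162455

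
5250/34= 154 + 7/17=154.41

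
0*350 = 0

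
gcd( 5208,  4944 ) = 24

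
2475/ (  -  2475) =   -  1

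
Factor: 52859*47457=3^2*5273^1*52859^1 = 2508529563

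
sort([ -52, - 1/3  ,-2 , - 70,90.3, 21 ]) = [ - 70,- 52, - 2, - 1/3, 21, 90.3]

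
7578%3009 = 1560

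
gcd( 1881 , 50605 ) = 1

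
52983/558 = 5887/62 = 94.95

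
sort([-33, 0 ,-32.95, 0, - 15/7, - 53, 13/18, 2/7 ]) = [-53, - 33, - 32.95,-15/7,0,0,2/7, 13/18] 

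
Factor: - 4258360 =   -  2^3*5^1 * 29^1*3671^1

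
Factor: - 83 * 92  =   - 2^2*23^1 * 83^1= -7636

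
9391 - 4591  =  4800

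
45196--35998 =81194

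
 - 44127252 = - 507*87036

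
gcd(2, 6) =2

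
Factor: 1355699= 17^2 *4691^1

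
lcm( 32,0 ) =0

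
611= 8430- 7819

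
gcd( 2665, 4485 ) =65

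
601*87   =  52287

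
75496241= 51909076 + 23587165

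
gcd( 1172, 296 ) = 4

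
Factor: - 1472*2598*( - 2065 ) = 2^7*3^1*5^1 * 7^1*23^1*59^1*433^1 = 7897088640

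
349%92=73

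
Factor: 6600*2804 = 18506400 = 2^5*3^1*5^2*11^1*701^1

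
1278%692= 586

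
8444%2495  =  959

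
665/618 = 665/618 = 1.08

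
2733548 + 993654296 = 996387844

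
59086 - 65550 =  - 6464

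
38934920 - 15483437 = 23451483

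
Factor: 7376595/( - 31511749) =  - 3^1*5^1*2251^ ( - 1 ) * 13999^(-1 )*491773^1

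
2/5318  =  1/2659= 0.00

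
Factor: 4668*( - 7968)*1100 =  - 40914086400 = - 2^9*3^2*5^2*11^1*83^1 * 389^1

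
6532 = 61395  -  54863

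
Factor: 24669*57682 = 1422957258 = 2^1 * 3^2*151^1*191^1 * 2741^1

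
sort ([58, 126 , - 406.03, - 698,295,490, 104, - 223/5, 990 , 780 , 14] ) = [  -  698,-406.03, - 223/5 , 14 , 58,  104 , 126,295, 490, 780,  990] 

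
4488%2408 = 2080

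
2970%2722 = 248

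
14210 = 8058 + 6152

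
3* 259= 777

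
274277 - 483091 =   -  208814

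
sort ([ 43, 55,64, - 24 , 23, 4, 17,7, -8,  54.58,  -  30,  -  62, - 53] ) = [ - 62,  -  53,-30,  -  24, - 8,4,7,  17, 23, 43,54.58 , 55,64 ] 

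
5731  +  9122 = 14853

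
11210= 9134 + 2076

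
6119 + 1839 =7958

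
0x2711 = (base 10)10001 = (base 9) 14642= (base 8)23421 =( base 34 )8M5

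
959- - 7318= 8277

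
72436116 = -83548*( - 867 ) 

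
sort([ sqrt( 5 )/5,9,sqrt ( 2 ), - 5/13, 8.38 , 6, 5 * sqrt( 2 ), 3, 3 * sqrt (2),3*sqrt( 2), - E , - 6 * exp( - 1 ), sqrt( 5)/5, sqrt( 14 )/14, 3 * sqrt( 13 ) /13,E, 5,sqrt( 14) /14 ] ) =[ - E , - 6*exp( - 1 ) ,-5/13,sqrt( 14 ) /14,sqrt( 14 ) /14, sqrt( 5) /5, sqrt( 5 ) /5, 3*sqrt( 13)/13,sqrt( 2 ), E, 3 , 3*sqrt( 2 ),  3*sqrt( 2 ), 5,6, 5*sqrt( 2 ), 8.38, 9]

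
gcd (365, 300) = 5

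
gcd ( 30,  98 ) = 2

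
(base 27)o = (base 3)220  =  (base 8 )30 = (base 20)14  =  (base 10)24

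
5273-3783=1490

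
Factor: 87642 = 2^1*3^4 * 541^1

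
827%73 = 24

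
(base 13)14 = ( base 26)H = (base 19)H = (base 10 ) 17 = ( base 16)11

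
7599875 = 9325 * 815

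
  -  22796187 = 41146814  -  63943001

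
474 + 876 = 1350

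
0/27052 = 0 = 0.00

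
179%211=179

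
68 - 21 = 47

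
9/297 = 1/33 =0.03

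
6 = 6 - 0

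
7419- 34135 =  - 26716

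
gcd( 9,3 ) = 3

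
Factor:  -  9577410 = -2^1  *3^1*5^1*131^1*2437^1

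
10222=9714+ 508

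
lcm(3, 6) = 6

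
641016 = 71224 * 9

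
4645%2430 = 2215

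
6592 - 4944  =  1648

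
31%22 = 9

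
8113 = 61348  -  53235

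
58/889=58/889 = 0.07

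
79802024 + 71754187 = 151556211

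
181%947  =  181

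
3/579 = 1/193  =  0.01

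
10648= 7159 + 3489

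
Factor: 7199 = 23^1*313^1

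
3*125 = 375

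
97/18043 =97/18043 = 0.01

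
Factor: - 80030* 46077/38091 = -1229180770/12697 = -  2^1*5^1*53^1* 151^1*12697^( - 1)*15359^1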